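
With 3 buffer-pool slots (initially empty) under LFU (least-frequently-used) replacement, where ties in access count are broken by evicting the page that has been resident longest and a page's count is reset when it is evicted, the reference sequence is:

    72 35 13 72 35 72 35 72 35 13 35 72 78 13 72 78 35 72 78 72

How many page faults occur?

6

72: fault, frames {72}
35: fault, frames {72,35}
13: fault, frames {72,35,13}
72: hit
35: hit
72: hit
35: hit
72: hit
35: hit
13: hit
35: hit
72: hit
78: fault, evict 13, frames {72,35,78}
13: fault, evict 78, frames {72,35,13}
72: hit
78: fault, evict 13, frames {72,35,78}
35: hit
72: hit
78: hit
72: hit
Page faults: 6.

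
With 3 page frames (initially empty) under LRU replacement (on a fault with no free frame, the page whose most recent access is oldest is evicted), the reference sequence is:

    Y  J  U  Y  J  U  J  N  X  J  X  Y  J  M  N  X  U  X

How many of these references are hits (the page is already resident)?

Y -> miss, frames {Y}
J -> miss, frames {Y,J}
U -> miss, frames {Y,J,U}
Y -> hit
J -> hit
U -> hit
J -> hit
N -> miss, evict Y, frames {U,J,N}
X -> miss, evict U, frames {J,N,X}
J -> hit
X -> hit
Y -> miss, evict N, frames {J,X,Y}
J -> hit
M -> miss, evict X, frames {Y,J,M}
N -> miss, evict Y, frames {J,M,N}
X -> miss, evict J, frames {M,N,X}
U -> miss, evict M, frames {N,X,U}
X -> hit
Hits: 8.

8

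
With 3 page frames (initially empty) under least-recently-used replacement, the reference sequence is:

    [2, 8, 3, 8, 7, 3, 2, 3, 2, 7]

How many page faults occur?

5

2 → fault, frames (2)
8 → fault, frames (2 8)
3 → fault, frames (2 8 3)
8 → hit
7 → fault, evict 2, frames (3 8 7)
3 → hit
2 → fault, evict 8, frames (7 3 2)
3 → hit
2 → hit
7 → hit
Page faults: 5.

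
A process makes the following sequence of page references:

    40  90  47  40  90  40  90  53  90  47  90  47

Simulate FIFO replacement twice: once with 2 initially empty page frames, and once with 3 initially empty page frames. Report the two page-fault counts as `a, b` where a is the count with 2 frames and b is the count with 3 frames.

8, 4

2 frames: F F F F F . . F . F F . → 8 faults.
3 frames: F F F . . . . F . . . . → 4 faults.
4 < 8: adding a frame reduced faults, as is typical.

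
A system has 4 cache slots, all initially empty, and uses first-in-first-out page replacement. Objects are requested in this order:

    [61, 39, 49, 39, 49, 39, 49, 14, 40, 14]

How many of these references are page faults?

61 -> miss, frames (61)
39 -> miss, frames (61 39)
49 -> miss, frames (61 39 49)
39 -> hit
49 -> hit
39 -> hit
49 -> hit
14 -> miss, frames (61 39 49 14)
40 -> miss, evict 61, frames (39 49 14 40)
14 -> hit
Page faults: 5.

5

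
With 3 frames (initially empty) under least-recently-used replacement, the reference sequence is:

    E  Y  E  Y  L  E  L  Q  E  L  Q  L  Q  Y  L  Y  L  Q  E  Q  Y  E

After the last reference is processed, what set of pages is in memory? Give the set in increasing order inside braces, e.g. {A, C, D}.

{E, Q, Y}

E -> miss, frames (E)
Y -> miss, frames (E Y)
E -> hit
Y -> hit
L -> miss, frames (E Y L)
E -> hit
L -> hit
Q -> miss, evict Y, frames (E L Q)
E -> hit
L -> hit
Q -> hit
L -> hit
Q -> hit
Y -> miss, evict E, frames (L Q Y)
L -> hit
Y -> hit
L -> hit
Q -> hit
E -> miss, evict Y, frames (L Q E)
Q -> hit
Y -> miss, evict L, frames (E Q Y)
E -> hit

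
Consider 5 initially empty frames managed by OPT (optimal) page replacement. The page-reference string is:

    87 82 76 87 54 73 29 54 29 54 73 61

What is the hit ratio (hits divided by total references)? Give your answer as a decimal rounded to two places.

87: fault, frames (87)
82: fault, frames (87 82)
76: fault, frames (87 82 76)
87: hit
54: fault, frames (87 82 76 54)
73: fault, frames (87 82 76 54 73)
29: fault, evict 76, frames (87 82 54 73 29)
54: hit
29: hit
54: hit
73: hit
61: fault, evict 29, frames (87 82 54 73 61)
Hits: 5 of 12 references → 5/12 = 0.4167.

0.42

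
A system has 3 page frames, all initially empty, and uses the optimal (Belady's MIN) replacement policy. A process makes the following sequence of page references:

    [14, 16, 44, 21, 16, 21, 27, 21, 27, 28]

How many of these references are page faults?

14 → fault, frames [14]
16 → fault, frames [14, 16]
44 → fault, frames [14, 16, 44]
21 → fault, evict 44, frames [14, 16, 21]
16 → hit
21 → hit
27 → fault, evict 16, frames [14, 21, 27]
21 → hit
27 → hit
28 → fault, evict 27, frames [14, 21, 28]
Page faults: 6.

6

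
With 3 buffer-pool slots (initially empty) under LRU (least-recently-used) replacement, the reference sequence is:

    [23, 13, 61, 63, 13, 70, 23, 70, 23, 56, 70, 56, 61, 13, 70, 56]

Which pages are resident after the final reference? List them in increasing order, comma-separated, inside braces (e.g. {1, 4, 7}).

23 -> miss, frames [23]
13 -> miss, frames [23, 13]
61 -> miss, frames [23, 13, 61]
63 -> miss, evict 23, frames [13, 61, 63]
13 -> hit
70 -> miss, evict 61, frames [63, 13, 70]
23 -> miss, evict 63, frames [13, 70, 23]
70 -> hit
23 -> hit
56 -> miss, evict 13, frames [70, 23, 56]
70 -> hit
56 -> hit
61 -> miss, evict 23, frames [70, 56, 61]
13 -> miss, evict 70, frames [56, 61, 13]
70 -> miss, evict 56, frames [61, 13, 70]
56 -> miss, evict 61, frames [13, 70, 56]

{13, 56, 70}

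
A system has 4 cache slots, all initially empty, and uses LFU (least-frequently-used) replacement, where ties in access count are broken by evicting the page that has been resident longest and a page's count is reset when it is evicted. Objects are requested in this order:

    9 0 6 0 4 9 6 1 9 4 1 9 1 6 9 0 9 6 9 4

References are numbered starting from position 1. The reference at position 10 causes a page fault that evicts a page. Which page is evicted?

1

pos 1: 9 -> miss, frames [9]
pos 2: 0 -> miss, frames [9, 0]
pos 3: 6 -> miss, frames [9, 0, 6]
pos 4: 0 -> hit
pos 5: 4 -> miss, frames [9, 0, 6, 4]
pos 6: 9 -> hit
pos 7: 6 -> hit
pos 8: 1 -> miss, evict 4, frames [9, 0, 6, 1]
pos 9: 9 -> hit
pos 10: 4 -> miss, evict 1, frames [9, 0, 6, 4]
At position 10, page 1 is evicted.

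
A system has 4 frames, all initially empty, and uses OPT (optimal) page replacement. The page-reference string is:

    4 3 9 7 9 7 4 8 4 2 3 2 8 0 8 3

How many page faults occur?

4: miss, frames (4)
3: miss, frames (4 3)
9: miss, frames (4 3 9)
7: miss, frames (4 3 9 7)
9: hit
7: hit
4: hit
8: miss, evict 7, frames (4 3 9 8)
4: hit
2: miss, evict 9, frames (4 3 8 2)
3: hit
2: hit
8: hit
0: miss, evict 2, frames (4 3 8 0)
8: hit
3: hit
Page faults: 7.

7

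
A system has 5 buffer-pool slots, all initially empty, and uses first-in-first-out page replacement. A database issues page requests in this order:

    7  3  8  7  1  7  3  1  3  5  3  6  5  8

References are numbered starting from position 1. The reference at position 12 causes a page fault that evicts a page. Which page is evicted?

7

pos 1: 7 → fault, frames {7}
pos 2: 3 → fault, frames {7,3}
pos 3: 8 → fault, frames {7,3,8}
pos 4: 7 → hit
pos 5: 1 → fault, frames {7,3,8,1}
pos 6: 7 → hit
pos 7: 3 → hit
pos 8: 1 → hit
pos 9: 3 → hit
pos 10: 5 → fault, frames {7,3,8,1,5}
pos 11: 3 → hit
pos 12: 6 → fault, evict 7, frames {3,8,1,5,6}
At position 12, page 7 is evicted.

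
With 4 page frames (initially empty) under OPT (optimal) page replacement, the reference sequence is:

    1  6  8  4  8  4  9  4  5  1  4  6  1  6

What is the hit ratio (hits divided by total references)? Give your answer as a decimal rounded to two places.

0.57

1 -> miss, frames [1]
6 -> miss, frames [1, 6]
8 -> miss, frames [1, 6, 8]
4 -> miss, frames [1, 6, 8, 4]
8 -> hit
4 -> hit
9 -> miss, evict 8, frames [1, 6, 4, 9]
4 -> hit
5 -> miss, evict 9, frames [1, 6, 4, 5]
1 -> hit
4 -> hit
6 -> hit
1 -> hit
6 -> hit
Hits: 8 of 14 references → 8/14 = 0.5714.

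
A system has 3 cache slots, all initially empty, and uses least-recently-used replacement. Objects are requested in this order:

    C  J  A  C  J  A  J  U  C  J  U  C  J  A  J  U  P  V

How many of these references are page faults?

C -> fault, frames {C}
J -> fault, frames {C,J}
A -> fault, frames {C,J,A}
C -> hit
J -> hit
A -> hit
J -> hit
U -> fault, evict C, frames {A,J,U}
C -> fault, evict A, frames {J,U,C}
J -> hit
U -> hit
C -> hit
J -> hit
A -> fault, evict U, frames {C,J,A}
J -> hit
U -> fault, evict C, frames {A,J,U}
P -> fault, evict A, frames {J,U,P}
V -> fault, evict J, frames {U,P,V}
Page faults: 9.

9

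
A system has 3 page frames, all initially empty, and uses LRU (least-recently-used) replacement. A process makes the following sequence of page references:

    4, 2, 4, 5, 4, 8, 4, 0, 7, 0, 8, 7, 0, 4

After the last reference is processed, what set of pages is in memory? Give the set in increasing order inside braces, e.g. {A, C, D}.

{0, 4, 7}

4 → miss, frames {4}
2 → miss, frames {4,2}
4 → hit
5 → miss, frames {2,4,5}
4 → hit
8 → miss, evict 2, frames {5,4,8}
4 → hit
0 → miss, evict 5, frames {8,4,0}
7 → miss, evict 8, frames {4,0,7}
0 → hit
8 → miss, evict 4, frames {7,0,8}
7 → hit
0 → hit
4 → miss, evict 8, frames {7,0,4}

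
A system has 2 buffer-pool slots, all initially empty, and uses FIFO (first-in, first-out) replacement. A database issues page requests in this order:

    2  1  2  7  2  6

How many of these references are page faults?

5

2 -> fault, frames {2}
1 -> fault, frames {2,1}
2 -> hit
7 -> fault, evict 2, frames {1,7}
2 -> fault, evict 1, frames {7,2}
6 -> fault, evict 7, frames {2,6}
Page faults: 5.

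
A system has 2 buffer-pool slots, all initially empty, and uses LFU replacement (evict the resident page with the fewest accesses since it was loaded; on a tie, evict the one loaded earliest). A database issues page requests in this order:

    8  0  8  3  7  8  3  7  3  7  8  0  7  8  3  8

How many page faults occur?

11

8: fault, frames {8}
0: fault, frames {8,0}
8: hit
3: fault, evict 0, frames {8,3}
7: fault, evict 3, frames {8,7}
8: hit
3: fault, evict 7, frames {8,3}
7: fault, evict 3, frames {8,7}
3: fault, evict 7, frames {8,3}
7: fault, evict 3, frames {8,7}
8: hit
0: fault, evict 7, frames {8,0}
7: fault, evict 0, frames {8,7}
8: hit
3: fault, evict 7, frames {8,3}
8: hit
Page faults: 11.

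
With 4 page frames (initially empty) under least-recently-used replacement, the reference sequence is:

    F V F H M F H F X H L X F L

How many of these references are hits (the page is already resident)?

F: fault, frames (F)
V: fault, frames (F V)
F: hit
H: fault, frames (V F H)
M: fault, frames (V F H M)
F: hit
H: hit
F: hit
X: fault, evict V, frames (M H F X)
H: hit
L: fault, evict M, frames (F X H L)
X: hit
F: hit
L: hit
Hits: 8.

8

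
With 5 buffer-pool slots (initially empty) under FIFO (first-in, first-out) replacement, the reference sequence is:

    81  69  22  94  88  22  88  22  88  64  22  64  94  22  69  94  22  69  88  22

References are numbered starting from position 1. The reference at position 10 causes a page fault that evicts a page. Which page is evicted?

81

pos 1: 81 → miss, frames {81}
pos 2: 69 → miss, frames {81,69}
pos 3: 22 → miss, frames {81,69,22}
pos 4: 94 → miss, frames {81,69,22,94}
pos 5: 88 → miss, frames {81,69,22,94,88}
pos 6: 22 → hit
pos 7: 88 → hit
pos 8: 22 → hit
pos 9: 88 → hit
pos 10: 64 → miss, evict 81, frames {69,22,94,88,64}
At position 10, page 81 is evicted.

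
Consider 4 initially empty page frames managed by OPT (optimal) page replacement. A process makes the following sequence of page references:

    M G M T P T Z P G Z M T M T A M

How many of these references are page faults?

M -> fault, frames [M]
G -> fault, frames [M, G]
M -> hit
T -> fault, frames [M, G, T]
P -> fault, frames [M, G, T, P]
T -> hit
Z -> fault, evict T, frames [M, G, P, Z]
P -> hit
G -> hit
Z -> hit
M -> hit
T -> fault, evict Z, frames [M, G, P, T]
M -> hit
T -> hit
A -> fault, evict T, frames [M, G, P, A]
M -> hit
Page faults: 7.

7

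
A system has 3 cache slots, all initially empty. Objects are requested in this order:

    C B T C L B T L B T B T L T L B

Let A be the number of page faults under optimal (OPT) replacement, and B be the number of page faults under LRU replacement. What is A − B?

Under OPT: F F F . F . . . . . . . . . . . → 4 faults.
Under LRU: F F F . F F F . . . . . . . . . → 6 faults.
A − B = 4 − 6 = -2.

-2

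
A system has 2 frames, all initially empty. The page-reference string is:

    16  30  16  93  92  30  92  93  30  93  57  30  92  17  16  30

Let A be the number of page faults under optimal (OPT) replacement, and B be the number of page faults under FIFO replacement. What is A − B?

Under OPT: F F . F F . . F . . F . F F F . → 9 faults.
Under FIFO: F F . F F F . F . . F F F F F F → 12 faults.
A − B = 9 − 12 = -3.

-3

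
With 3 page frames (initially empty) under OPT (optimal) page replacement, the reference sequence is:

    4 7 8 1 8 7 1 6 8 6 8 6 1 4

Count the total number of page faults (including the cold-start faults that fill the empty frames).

4 -> fault, frames [4]
7 -> fault, frames [4, 7]
8 -> fault, frames [4, 7, 8]
1 -> fault, evict 4, frames [7, 8, 1]
8 -> hit
7 -> hit
1 -> hit
6 -> fault, evict 7, frames [8, 1, 6]
8 -> hit
6 -> hit
8 -> hit
6 -> hit
1 -> hit
4 -> fault, evict 6, frames [8, 1, 4]
Page faults: 6.

6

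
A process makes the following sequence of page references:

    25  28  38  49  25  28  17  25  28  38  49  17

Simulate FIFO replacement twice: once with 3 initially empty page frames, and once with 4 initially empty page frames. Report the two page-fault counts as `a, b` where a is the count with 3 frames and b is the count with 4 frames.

3 frames: F F F F F F F . . F F . → 9 faults.
4 frames: F F F F . . F F F F F F → 10 faults.
10 > 9: adding a frame increased faults — Belady's anomaly.

9, 10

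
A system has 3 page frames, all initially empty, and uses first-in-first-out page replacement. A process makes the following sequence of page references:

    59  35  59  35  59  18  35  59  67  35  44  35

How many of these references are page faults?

59: miss, frames [59]
35: miss, frames [59, 35]
59: hit
35: hit
59: hit
18: miss, frames [59, 35, 18]
35: hit
59: hit
67: miss, evict 59, frames [35, 18, 67]
35: hit
44: miss, evict 35, frames [18, 67, 44]
35: miss, evict 18, frames [67, 44, 35]
Page faults: 6.

6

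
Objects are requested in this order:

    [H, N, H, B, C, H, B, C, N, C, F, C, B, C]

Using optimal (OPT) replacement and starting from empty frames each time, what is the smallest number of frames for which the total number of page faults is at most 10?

2

f=1: 14 faults
f=2: 8 faults
f=3: 6 faults
f=4: 5 faults
f=5: 5 faults
Smallest f with faults ≤ 10 is 2.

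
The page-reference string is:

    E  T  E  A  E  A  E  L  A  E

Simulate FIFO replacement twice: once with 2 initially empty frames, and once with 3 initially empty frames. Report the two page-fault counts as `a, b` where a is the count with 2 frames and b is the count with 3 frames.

7, 5

2 frames: F F . F F . . F F F → 7 faults.
3 frames: F F . F . . . F . F → 5 faults.
5 < 7: adding a frame reduced faults, as is typical.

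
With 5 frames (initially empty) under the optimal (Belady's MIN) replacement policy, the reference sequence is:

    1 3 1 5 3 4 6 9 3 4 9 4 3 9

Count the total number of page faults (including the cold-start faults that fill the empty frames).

6

1 -> miss, frames [1]
3 -> miss, frames [1, 3]
1 -> hit
5 -> miss, frames [1, 3, 5]
3 -> hit
4 -> miss, frames [1, 3, 5, 4]
6 -> miss, frames [1, 3, 5, 4, 6]
9 -> miss, evict 6, frames [1, 3, 5, 4, 9]
3 -> hit
4 -> hit
9 -> hit
4 -> hit
3 -> hit
9 -> hit
Page faults: 6.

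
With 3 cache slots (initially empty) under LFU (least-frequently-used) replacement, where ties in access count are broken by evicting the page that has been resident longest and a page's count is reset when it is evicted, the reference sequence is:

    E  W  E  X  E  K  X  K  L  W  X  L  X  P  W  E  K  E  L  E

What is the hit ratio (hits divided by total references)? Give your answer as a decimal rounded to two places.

E -> miss, frames {E}
W -> miss, frames {E,W}
E -> hit
X -> miss, frames {E,W,X}
E -> hit
K -> miss, evict W, frames {E,X,K}
X -> hit
K -> hit
L -> miss, evict X, frames {E,K,L}
W -> miss, evict L, frames {E,K,W}
X -> miss, evict W, frames {E,K,X}
L -> miss, evict X, frames {E,K,L}
X -> miss, evict L, frames {E,K,X}
P -> miss, evict X, frames {E,K,P}
W -> miss, evict P, frames {E,K,W}
E -> hit
K -> hit
E -> hit
L -> miss, evict W, frames {E,K,L}
E -> hit
Hits: 8 of 20 references → 8/20 = 0.4000.

0.40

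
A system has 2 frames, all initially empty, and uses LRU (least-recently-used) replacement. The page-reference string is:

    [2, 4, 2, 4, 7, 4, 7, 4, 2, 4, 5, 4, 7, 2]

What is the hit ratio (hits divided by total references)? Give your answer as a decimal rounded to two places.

0.50

2 -> fault, frames (2)
4 -> fault, frames (2 4)
2 -> hit
4 -> hit
7 -> fault, evict 2, frames (4 7)
4 -> hit
7 -> hit
4 -> hit
2 -> fault, evict 7, frames (4 2)
4 -> hit
5 -> fault, evict 2, frames (4 5)
4 -> hit
7 -> fault, evict 5, frames (4 7)
2 -> fault, evict 4, frames (7 2)
Hits: 7 of 14 references → 7/14 = 0.5000.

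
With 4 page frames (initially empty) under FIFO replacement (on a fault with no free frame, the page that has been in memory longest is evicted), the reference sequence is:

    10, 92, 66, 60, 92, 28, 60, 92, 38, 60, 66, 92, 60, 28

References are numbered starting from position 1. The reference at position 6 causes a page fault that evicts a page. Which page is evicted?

pos 1: 10 → fault, frames [10]
pos 2: 92 → fault, frames [10, 92]
pos 3: 66 → fault, frames [10, 92, 66]
pos 4: 60 → fault, frames [10, 92, 66, 60]
pos 5: 92 → hit
pos 6: 28 → fault, evict 10, frames [92, 66, 60, 28]
At position 6, page 10 is evicted.

10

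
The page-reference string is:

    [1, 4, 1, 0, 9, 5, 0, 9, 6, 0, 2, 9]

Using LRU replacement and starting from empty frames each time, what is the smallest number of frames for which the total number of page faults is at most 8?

f=1: 12 faults
f=2: 11 faults
f=3: 8 faults
f=4: 7 faults
f=5: 7 faults
f=6: 7 faults
f=7: 7 faults
Smallest f with faults ≤ 8 is 3.

3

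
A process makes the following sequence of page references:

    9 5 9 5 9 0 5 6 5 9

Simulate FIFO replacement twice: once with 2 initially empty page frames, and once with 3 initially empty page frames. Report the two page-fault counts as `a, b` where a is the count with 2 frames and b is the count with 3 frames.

2 frames: F F . . . F . F F F → 6 faults.
3 frames: F F . . . F . F . F → 5 faults.
5 < 6: adding a frame reduced faults, as is typical.

6, 5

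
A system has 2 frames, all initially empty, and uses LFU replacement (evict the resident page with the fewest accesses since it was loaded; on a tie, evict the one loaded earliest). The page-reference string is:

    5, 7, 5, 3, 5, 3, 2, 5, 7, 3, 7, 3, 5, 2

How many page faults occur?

9

5 → miss, frames (5)
7 → miss, frames (5 7)
5 → hit
3 → miss, evict 7, frames (5 3)
5 → hit
3 → hit
2 → miss, evict 3, frames (5 2)
5 → hit
7 → miss, evict 2, frames (5 7)
3 → miss, evict 7, frames (5 3)
7 → miss, evict 3, frames (5 7)
3 → miss, evict 7, frames (5 3)
5 → hit
2 → miss, evict 3, frames (5 2)
Page faults: 9.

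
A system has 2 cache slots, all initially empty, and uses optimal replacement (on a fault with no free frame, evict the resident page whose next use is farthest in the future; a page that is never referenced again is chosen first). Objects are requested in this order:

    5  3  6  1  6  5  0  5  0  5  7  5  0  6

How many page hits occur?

5 → fault, frames (5)
3 → fault, frames (5 3)
6 → fault, evict 3, frames (5 6)
1 → fault, evict 5, frames (6 1)
6 → hit
5 → fault, evict 1, frames (6 5)
0 → fault, evict 6, frames (5 0)
5 → hit
0 → hit
5 → hit
7 → fault, evict 0, frames (5 7)
5 → hit
0 → fault, evict 7, frames (5 0)
6 → fault, evict 0, frames (5 6)
Hits: 5.

5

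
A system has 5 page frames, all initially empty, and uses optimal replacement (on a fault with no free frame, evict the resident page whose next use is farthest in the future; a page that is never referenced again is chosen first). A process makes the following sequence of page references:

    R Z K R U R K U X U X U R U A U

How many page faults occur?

R → miss, frames {R}
Z → miss, frames {R,Z}
K → miss, frames {R,Z,K}
R → hit
U → miss, frames {R,Z,K,U}
R → hit
K → hit
U → hit
X → miss, frames {R,Z,K,U,X}
U → hit
X → hit
U → hit
R → hit
U → hit
A → miss, evict X, frames {R,Z,K,U,A}
U → hit
Page faults: 6.

6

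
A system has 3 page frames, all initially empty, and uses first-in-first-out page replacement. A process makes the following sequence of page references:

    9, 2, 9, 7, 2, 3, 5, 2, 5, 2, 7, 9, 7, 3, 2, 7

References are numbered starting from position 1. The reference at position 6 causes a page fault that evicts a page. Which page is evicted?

9

pos 1: 9 → fault, frames [9]
pos 2: 2 → fault, frames [9, 2]
pos 3: 9 → hit
pos 4: 7 → fault, frames [9, 2, 7]
pos 5: 2 → hit
pos 6: 3 → fault, evict 9, frames [2, 7, 3]
At position 6, page 9 is evicted.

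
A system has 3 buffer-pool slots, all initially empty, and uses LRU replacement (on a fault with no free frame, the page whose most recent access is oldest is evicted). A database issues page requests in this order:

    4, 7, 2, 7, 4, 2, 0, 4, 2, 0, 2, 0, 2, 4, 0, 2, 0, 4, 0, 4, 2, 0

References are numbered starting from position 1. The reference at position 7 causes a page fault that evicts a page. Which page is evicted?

7

pos 1: 4 -> fault, frames (4)
pos 2: 7 -> fault, frames (4 7)
pos 3: 2 -> fault, frames (4 7 2)
pos 4: 7 -> hit
pos 5: 4 -> hit
pos 6: 2 -> hit
pos 7: 0 -> fault, evict 7, frames (4 2 0)
At position 7, page 7 is evicted.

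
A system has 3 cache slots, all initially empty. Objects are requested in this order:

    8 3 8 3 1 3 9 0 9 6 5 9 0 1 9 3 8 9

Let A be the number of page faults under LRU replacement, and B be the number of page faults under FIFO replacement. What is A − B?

-2

Under LRU: F F . . F . F F . F F . F F . F F . → 11 faults.
Under FIFO: F F . . F . F F . F F F F F . F F F → 13 faults.
A − B = 11 − 13 = -2.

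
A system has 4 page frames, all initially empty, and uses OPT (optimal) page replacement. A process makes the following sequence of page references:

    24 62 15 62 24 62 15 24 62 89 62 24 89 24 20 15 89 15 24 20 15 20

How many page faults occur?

5

24: fault, frames {24}
62: fault, frames {24,62}
15: fault, frames {24,62,15}
62: hit
24: hit
62: hit
15: hit
24: hit
62: hit
89: fault, frames {24,62,15,89}
62: hit
24: hit
89: hit
24: hit
20: fault, evict 62, frames {24,15,89,20}
15: hit
89: hit
15: hit
24: hit
20: hit
15: hit
20: hit
Page faults: 5.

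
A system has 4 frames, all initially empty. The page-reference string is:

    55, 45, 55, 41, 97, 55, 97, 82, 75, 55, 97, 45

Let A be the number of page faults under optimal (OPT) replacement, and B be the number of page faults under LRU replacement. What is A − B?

-1

Under OPT: F F . F F . . F F . . . → 6 faults.
Under LRU: F F . F F . . F F . . F → 7 faults.
A − B = 6 − 7 = -1.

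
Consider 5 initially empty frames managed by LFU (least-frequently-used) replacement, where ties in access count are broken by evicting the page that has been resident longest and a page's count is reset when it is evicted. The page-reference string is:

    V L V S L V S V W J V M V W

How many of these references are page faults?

7

V → fault, frames (V)
L → fault, frames (V L)
V → hit
S → fault, frames (V L S)
L → hit
V → hit
S → hit
V → hit
W → fault, frames (V L S W)
J → fault, frames (V L S W J)
V → hit
M → fault, evict W, frames (V L S J M)
V → hit
W → fault, evict J, frames (V L S M W)
Page faults: 7.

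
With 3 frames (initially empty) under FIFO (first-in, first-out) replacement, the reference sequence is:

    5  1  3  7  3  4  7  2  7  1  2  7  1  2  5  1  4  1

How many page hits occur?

5: fault, frames [5]
1: fault, frames [5, 1]
3: fault, frames [5, 1, 3]
7: fault, evict 5, frames [1, 3, 7]
3: hit
4: fault, evict 1, frames [3, 7, 4]
7: hit
2: fault, evict 3, frames [7, 4, 2]
7: hit
1: fault, evict 7, frames [4, 2, 1]
2: hit
7: fault, evict 4, frames [2, 1, 7]
1: hit
2: hit
5: fault, evict 2, frames [1, 7, 5]
1: hit
4: fault, evict 1, frames [7, 5, 4]
1: fault, evict 7, frames [5, 4, 1]
Hits: 7.

7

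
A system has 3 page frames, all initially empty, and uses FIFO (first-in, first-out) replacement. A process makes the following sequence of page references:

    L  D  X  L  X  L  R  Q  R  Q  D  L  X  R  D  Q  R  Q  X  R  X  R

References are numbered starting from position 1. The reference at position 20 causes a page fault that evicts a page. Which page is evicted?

pos 1: L: fault, frames (L)
pos 2: D: fault, frames (L D)
pos 3: X: fault, frames (L D X)
pos 4: L: hit
pos 5: X: hit
pos 6: L: hit
pos 7: R: fault, evict L, frames (D X R)
pos 8: Q: fault, evict D, frames (X R Q)
pos 9: R: hit
pos 10: Q: hit
pos 11: D: fault, evict X, frames (R Q D)
pos 12: L: fault, evict R, frames (Q D L)
pos 13: X: fault, evict Q, frames (D L X)
pos 14: R: fault, evict D, frames (L X R)
pos 15: D: fault, evict L, frames (X R D)
pos 16: Q: fault, evict X, frames (R D Q)
pos 17: R: hit
pos 18: Q: hit
pos 19: X: fault, evict R, frames (D Q X)
pos 20: R: fault, evict D, frames (Q X R)
At position 20, page D is evicted.

D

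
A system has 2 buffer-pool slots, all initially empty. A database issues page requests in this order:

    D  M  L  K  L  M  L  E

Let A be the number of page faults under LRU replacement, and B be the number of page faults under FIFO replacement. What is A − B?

Under LRU: F F F F . F . F → 6 faults.
Under FIFO: F F F F . F F F → 7 faults.
A − B = 6 − 7 = -1.

-1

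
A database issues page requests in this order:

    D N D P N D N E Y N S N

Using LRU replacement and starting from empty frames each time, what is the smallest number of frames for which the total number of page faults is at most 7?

f=1: 12 faults
f=2: 9 faults
f=3: 6 faults
f=4: 6 faults
f=5: 6 faults
f=6: 6 faults
Smallest f with faults ≤ 7 is 3.

3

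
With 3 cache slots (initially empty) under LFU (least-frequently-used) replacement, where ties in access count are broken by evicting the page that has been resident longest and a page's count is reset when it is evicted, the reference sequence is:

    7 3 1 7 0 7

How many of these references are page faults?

4

7 -> miss, frames [7]
3 -> miss, frames [7, 3]
1 -> miss, frames [7, 3, 1]
7 -> hit
0 -> miss, evict 3, frames [7, 1, 0]
7 -> hit
Page faults: 4.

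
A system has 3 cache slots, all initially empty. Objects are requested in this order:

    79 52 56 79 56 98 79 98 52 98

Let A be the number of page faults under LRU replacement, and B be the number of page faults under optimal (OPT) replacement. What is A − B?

1

Under LRU: F F F . . F . . F . → 5 faults.
Under OPT: F F F . . F . . . . → 4 faults.
A − B = 5 − 4 = 1.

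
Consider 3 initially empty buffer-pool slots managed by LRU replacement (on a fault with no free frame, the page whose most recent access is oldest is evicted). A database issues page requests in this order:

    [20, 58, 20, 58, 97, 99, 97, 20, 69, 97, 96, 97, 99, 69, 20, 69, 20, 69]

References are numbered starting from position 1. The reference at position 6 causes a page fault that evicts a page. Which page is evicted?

20

pos 1: 20 -> miss, frames [20]
pos 2: 58 -> miss, frames [20, 58]
pos 3: 20 -> hit
pos 4: 58 -> hit
pos 5: 97 -> miss, frames [20, 58, 97]
pos 6: 99 -> miss, evict 20, frames [58, 97, 99]
At position 6, page 20 is evicted.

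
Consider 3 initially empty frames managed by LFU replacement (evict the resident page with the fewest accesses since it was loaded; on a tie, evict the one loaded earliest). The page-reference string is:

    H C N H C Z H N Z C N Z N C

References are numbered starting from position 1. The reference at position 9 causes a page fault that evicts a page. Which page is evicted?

pos 1: H -> miss, frames [H]
pos 2: C -> miss, frames [H, C]
pos 3: N -> miss, frames [H, C, N]
pos 4: H -> hit
pos 5: C -> hit
pos 6: Z -> miss, evict N, frames [H, C, Z]
pos 7: H -> hit
pos 8: N -> miss, evict Z, frames [H, C, N]
pos 9: Z -> miss, evict N, frames [H, C, Z]
At position 9, page N is evicted.

N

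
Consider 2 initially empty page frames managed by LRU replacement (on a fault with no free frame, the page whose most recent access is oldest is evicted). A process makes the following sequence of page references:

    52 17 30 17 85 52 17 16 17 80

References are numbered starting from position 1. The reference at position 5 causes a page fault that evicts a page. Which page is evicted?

pos 1: 52 → miss, frames {52}
pos 2: 17 → miss, frames {52,17}
pos 3: 30 → miss, evict 52, frames {17,30}
pos 4: 17 → hit
pos 5: 85 → miss, evict 30, frames {17,85}
At position 5, page 30 is evicted.

30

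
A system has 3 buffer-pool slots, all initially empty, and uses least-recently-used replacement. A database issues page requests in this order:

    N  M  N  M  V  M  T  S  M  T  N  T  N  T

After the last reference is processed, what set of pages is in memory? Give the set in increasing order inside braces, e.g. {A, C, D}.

{M, N, T}

N → miss, frames {N}
M → miss, frames {N,M}
N → hit
M → hit
V → miss, frames {N,M,V}
M → hit
T → miss, evict N, frames {V,M,T}
S → miss, evict V, frames {M,T,S}
M → hit
T → hit
N → miss, evict S, frames {M,T,N}
T → hit
N → hit
T → hit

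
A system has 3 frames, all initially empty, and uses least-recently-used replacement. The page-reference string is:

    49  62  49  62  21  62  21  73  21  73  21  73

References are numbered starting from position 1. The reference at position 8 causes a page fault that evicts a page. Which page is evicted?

49

pos 1: 49: fault, frames {49}
pos 2: 62: fault, frames {49,62}
pos 3: 49: hit
pos 4: 62: hit
pos 5: 21: fault, frames {49,62,21}
pos 6: 62: hit
pos 7: 21: hit
pos 8: 73: fault, evict 49, frames {62,21,73}
At position 8, page 49 is evicted.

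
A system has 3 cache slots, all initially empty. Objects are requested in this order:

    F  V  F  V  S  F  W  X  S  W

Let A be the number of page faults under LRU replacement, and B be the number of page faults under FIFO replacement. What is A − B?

1

Under LRU: F F . . F . F F F . → 6 faults.
Under FIFO: F F . . F . F F . . → 5 faults.
A − B = 6 − 5 = 1.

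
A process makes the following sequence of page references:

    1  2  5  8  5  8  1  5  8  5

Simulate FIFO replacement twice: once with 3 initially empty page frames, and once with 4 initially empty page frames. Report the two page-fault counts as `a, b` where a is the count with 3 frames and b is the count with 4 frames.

5, 4

3 frames: F F F F . . F . . . → 5 faults.
4 frames: F F F F . . . . . . → 4 faults.
4 < 5: adding a frame reduced faults, as is typical.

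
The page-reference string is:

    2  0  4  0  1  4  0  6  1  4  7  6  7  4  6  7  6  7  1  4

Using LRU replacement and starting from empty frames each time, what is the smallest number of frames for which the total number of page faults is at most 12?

f=1: 20 faults
f=2: 16 faults
f=3: 11 faults
f=4: 6 faults
f=5: 6 faults
f=6: 6 faults
Smallest f with faults ≤ 12 is 3.

3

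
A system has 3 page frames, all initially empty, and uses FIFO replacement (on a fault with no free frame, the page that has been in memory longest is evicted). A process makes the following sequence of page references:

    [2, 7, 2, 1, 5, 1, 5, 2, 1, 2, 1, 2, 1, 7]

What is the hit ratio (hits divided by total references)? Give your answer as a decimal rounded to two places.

0.57

2: fault, frames {2}
7: fault, frames {2,7}
2: hit
1: fault, frames {2,7,1}
5: fault, evict 2, frames {7,1,5}
1: hit
5: hit
2: fault, evict 7, frames {1,5,2}
1: hit
2: hit
1: hit
2: hit
1: hit
7: fault, evict 1, frames {5,2,7}
Hits: 8 of 14 references → 8/14 = 0.5714.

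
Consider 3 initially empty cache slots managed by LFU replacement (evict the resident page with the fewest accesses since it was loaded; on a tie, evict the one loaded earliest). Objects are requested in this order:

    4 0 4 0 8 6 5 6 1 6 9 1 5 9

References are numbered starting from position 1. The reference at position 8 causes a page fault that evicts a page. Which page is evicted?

pos 1: 4: fault, frames [4]
pos 2: 0: fault, frames [4, 0]
pos 3: 4: hit
pos 4: 0: hit
pos 5: 8: fault, frames [4, 0, 8]
pos 6: 6: fault, evict 8, frames [4, 0, 6]
pos 7: 5: fault, evict 6, frames [4, 0, 5]
pos 8: 6: fault, evict 5, frames [4, 0, 6]
At position 8, page 5 is evicted.

5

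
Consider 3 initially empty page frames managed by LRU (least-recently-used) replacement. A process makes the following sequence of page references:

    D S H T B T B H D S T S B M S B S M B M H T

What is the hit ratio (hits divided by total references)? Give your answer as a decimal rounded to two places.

0.45

D → fault, frames [D]
S → fault, frames [D, S]
H → fault, frames [D, S, H]
T → fault, evict D, frames [S, H, T]
B → fault, evict S, frames [H, T, B]
T → hit
B → hit
H → hit
D → fault, evict T, frames [B, H, D]
S → fault, evict B, frames [H, D, S]
T → fault, evict H, frames [D, S, T]
S → hit
B → fault, evict D, frames [T, S, B]
M → fault, evict T, frames [S, B, M]
S → hit
B → hit
S → hit
M → hit
B → hit
M → hit
H → fault, evict S, frames [B, M, H]
T → fault, evict B, frames [M, H, T]
Hits: 10 of 22 references → 10/22 = 0.4545.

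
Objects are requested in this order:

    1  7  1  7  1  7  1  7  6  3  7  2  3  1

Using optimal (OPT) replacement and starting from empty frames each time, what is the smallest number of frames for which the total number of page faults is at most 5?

f=1: 14 faults
f=2: 6 faults
f=3: 5 faults
f=4: 5 faults
f=5: 5 faults
Smallest f with faults ≤ 5 is 3.

3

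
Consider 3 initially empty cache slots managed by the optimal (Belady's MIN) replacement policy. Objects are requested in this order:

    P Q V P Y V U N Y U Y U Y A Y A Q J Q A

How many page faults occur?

P: fault, frames {P}
Q: fault, frames {P,Q}
V: fault, frames {P,Q,V}
P: hit
Y: fault, evict P, frames {Q,V,Y}
V: hit
U: fault, evict V, frames {Q,Y,U}
N: fault, evict Q, frames {Y,U,N}
Y: hit
U: hit
Y: hit
U: hit
Y: hit
A: fault, evict N, frames {Y,U,A}
Y: hit
A: hit
Q: fault, evict U, frames {Y,A,Q}
J: fault, evict Y, frames {A,Q,J}
Q: hit
A: hit
Page faults: 9.

9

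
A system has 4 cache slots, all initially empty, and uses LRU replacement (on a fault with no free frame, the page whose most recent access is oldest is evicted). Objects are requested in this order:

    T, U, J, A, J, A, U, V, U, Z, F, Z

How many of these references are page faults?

T -> fault, frames [T]
U -> fault, frames [T, U]
J -> fault, frames [T, U, J]
A -> fault, frames [T, U, J, A]
J -> hit
A -> hit
U -> hit
V -> fault, evict T, frames [J, A, U, V]
U -> hit
Z -> fault, evict J, frames [A, V, U, Z]
F -> fault, evict A, frames [V, U, Z, F]
Z -> hit
Page faults: 7.

7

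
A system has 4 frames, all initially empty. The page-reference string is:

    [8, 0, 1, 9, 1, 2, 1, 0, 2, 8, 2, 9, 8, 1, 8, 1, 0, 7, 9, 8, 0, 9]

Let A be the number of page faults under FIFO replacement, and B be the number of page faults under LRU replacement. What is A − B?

Under FIFO: F F F F . F . . . F . . . . . . F F F . . . → 9 faults.
Under LRU: F F F F . F . . . F . F . F . . F F F F . . → 12 faults.
A − B = 9 − 12 = -3.

-3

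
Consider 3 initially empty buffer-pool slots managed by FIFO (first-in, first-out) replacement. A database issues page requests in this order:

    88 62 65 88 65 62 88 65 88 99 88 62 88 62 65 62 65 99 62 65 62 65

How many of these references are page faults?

8

88 → miss, frames [88]
62 → miss, frames [88, 62]
65 → miss, frames [88, 62, 65]
88 → hit
65 → hit
62 → hit
88 → hit
65 → hit
88 → hit
99 → miss, evict 88, frames [62, 65, 99]
88 → miss, evict 62, frames [65, 99, 88]
62 → miss, evict 65, frames [99, 88, 62]
88 → hit
62 → hit
65 → miss, evict 99, frames [88, 62, 65]
62 → hit
65 → hit
99 → miss, evict 88, frames [62, 65, 99]
62 → hit
65 → hit
62 → hit
65 → hit
Page faults: 8.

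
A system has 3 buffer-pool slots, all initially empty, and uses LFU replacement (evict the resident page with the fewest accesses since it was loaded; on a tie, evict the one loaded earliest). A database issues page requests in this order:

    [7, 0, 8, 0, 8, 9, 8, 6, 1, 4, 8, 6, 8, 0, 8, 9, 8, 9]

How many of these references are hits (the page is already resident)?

7: miss, frames {7}
0: miss, frames {7,0}
8: miss, frames {7,0,8}
0: hit
8: hit
9: miss, evict 7, frames {0,8,9}
8: hit
6: miss, evict 9, frames {0,8,6}
1: miss, evict 6, frames {0,8,1}
4: miss, evict 1, frames {0,8,4}
8: hit
6: miss, evict 4, frames {0,8,6}
8: hit
0: hit
8: hit
9: miss, evict 6, frames {0,8,9}
8: hit
9: hit
Hits: 9.

9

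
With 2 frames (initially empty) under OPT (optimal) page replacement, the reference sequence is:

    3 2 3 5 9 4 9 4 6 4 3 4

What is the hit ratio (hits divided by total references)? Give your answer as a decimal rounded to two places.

0.42

3: miss, frames (3)
2: miss, frames (3 2)
3: hit
5: miss, evict 2, frames (3 5)
9: miss, evict 5, frames (3 9)
4: miss, evict 3, frames (9 4)
9: hit
4: hit
6: miss, evict 9, frames (4 6)
4: hit
3: miss, evict 6, frames (4 3)
4: hit
Hits: 5 of 12 references → 5/12 = 0.4167.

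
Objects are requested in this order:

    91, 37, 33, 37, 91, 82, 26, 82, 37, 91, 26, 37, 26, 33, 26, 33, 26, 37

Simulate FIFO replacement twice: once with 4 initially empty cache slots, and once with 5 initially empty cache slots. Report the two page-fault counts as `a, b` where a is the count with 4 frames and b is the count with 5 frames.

8, 5

4 frames: F F F . . F F . . F . F . F . . . . → 8 faults.
5 frames: F F F . . F F . . . . . . . . . . . → 5 faults.
5 < 8: adding a frame reduced faults, as is typical.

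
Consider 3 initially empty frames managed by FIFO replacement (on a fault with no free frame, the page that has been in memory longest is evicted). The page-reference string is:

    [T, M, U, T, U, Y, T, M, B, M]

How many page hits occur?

3

T → miss, frames [T]
M → miss, frames [T, M]
U → miss, frames [T, M, U]
T → hit
U → hit
Y → miss, evict T, frames [M, U, Y]
T → miss, evict M, frames [U, Y, T]
M → miss, evict U, frames [Y, T, M]
B → miss, evict Y, frames [T, M, B]
M → hit
Hits: 3.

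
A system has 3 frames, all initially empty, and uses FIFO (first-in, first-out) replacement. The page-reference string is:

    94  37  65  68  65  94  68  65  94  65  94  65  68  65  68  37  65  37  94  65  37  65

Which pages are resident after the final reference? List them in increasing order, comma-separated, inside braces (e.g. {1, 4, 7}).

{37, 65, 94}

94 -> fault, frames {94}
37 -> fault, frames {94,37}
65 -> fault, frames {94,37,65}
68 -> fault, evict 94, frames {37,65,68}
65 -> hit
94 -> fault, evict 37, frames {65,68,94}
68 -> hit
65 -> hit
94 -> hit
65 -> hit
94 -> hit
65 -> hit
68 -> hit
65 -> hit
68 -> hit
37 -> fault, evict 65, frames {68,94,37}
65 -> fault, evict 68, frames {94,37,65}
37 -> hit
94 -> hit
65 -> hit
37 -> hit
65 -> hit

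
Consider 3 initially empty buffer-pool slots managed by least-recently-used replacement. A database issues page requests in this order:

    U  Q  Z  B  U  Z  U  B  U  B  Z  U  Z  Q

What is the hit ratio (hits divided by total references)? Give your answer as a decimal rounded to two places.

U → miss, frames {U}
Q → miss, frames {U,Q}
Z → miss, frames {U,Q,Z}
B → miss, evict U, frames {Q,Z,B}
U → miss, evict Q, frames {Z,B,U}
Z → hit
U → hit
B → hit
U → hit
B → hit
Z → hit
U → hit
Z → hit
Q → miss, evict B, frames {U,Z,Q}
Hits: 8 of 14 references → 8/14 = 0.5714.

0.57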